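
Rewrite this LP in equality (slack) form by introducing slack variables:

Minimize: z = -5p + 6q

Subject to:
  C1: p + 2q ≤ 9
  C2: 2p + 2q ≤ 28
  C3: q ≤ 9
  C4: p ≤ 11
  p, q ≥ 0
min z = -5p + 6q

s.t.
  p + 2q + s1 = 9
  2p + 2q + s2 = 28
  q + s3 = 9
  p + s4 = 11
  p, q, s1, s2, s3, s4 ≥ 0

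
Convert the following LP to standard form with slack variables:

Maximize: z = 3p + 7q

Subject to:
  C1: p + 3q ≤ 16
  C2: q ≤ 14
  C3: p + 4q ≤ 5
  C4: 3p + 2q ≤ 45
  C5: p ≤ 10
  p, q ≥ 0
max z = 3p + 7q

s.t.
  p + 3q + s1 = 16
  q + s2 = 14
  p + 4q + s3 = 5
  3p + 2q + s4 = 45
  p + s5 = 10
  p, q, s1, s2, s3, s4, s5 ≥ 0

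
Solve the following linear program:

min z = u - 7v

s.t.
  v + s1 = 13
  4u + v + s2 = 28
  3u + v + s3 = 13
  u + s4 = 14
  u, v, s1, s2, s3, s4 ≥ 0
Each vertex is the intersection of two constraint boundaries that also satisfies all remaining constraints:
  u = 0 and v = 0 → (0, 0)
  3u + v = 13 and v = 0 → (4.333, 0)
  v = 13 and 3u + v = 13 → (0, 13)

Evaluating z = u - 7v at each vertex:
  (0, 0): z = 0
  (4.333, 0): z = 4.333
  (0, 13): z = -91

The minimum is at (0, 13) with z = -91.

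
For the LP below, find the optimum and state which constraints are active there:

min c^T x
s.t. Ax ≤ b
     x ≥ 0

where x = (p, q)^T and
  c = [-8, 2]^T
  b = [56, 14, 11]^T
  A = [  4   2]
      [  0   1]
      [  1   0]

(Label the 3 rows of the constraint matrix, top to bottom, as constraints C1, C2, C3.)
Optimal: p = 11, q = 0
Slack at optimum:
  C1: slack = 12
  C2: slack = 14
  C3: slack = 0 (binding)
  p ≥ 0: p = 11
  q ≥ 0: q = 0 (binding)
Binding constraints: C3, q ≥ 0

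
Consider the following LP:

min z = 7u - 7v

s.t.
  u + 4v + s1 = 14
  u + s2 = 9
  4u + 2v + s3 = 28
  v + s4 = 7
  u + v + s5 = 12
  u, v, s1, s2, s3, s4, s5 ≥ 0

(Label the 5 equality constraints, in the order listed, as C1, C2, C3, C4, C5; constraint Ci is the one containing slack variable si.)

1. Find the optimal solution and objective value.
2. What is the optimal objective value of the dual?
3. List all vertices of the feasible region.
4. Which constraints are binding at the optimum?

1. u = 0, v = 3.5, z = -24.5
2. -24.5 (by strong duality, equal to the primal optimum)
3. (0, 0), (7, 0), (6, 2), (0, 3.5)
4. C1, u ≥ 0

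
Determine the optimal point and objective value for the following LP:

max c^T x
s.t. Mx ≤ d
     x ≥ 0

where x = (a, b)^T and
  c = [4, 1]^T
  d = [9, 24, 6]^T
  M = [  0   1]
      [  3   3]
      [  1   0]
a = 6, b = 2, z = 26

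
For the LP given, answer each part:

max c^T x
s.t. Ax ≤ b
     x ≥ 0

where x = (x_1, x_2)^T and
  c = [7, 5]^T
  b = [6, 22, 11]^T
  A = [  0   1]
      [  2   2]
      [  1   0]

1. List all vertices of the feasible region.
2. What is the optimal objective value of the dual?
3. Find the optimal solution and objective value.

1. (0, 0), (11, 0), (5, 6), (0, 6)
2. 77 (by strong duality, equal to the primal optimum)
3. x_1 = 11, x_2 = 0, z = 77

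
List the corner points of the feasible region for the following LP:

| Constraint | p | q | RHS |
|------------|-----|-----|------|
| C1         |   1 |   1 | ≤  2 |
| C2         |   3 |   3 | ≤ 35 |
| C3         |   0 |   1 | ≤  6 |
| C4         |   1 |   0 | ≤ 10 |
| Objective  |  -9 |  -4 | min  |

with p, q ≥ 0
Each vertex is the intersection of two constraint boundaries that also satisfies all remaining constraints:
  p = 0 and q = 0 → (0, 0)
  p + q = 2 and q = 0 → (2, 0)
  p + q = 2 and p = 0 → (0, 2)

Vertices: (0, 0), (2, 0), (0, 2)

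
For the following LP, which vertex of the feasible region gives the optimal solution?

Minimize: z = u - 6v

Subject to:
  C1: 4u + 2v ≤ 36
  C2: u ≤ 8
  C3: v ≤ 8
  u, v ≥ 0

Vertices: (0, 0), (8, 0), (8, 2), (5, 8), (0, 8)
Evaluating z = u - 6v at each vertex:
  (0, 0): z = 0
  (8, 0): z = 8
  (8, 2): z = -4
  (5, 8): z = -43
  (0, 8): z = -48

The smallest value is z = -48, attained at (0, 8).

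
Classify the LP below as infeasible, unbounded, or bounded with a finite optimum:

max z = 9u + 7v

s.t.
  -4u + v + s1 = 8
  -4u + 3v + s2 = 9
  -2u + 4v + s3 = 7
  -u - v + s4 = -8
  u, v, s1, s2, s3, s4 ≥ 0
Feasible point: (5, 3) satisfies every constraint, so the LP is feasible.
Direction d = (1, 0): for each constraint row a, a·d ≤ 0 —
  (-4)(1) + (1)(0) = -4 ≤ 0
  (-4)(1) + (3)(0) = -4 ≤ 0
  (-2)(1) + (4)(0) = -2 ≤ 0
  (-1)(1) + (-1)(0) = -1 ≤ 0
and d ≥ 0, so (5, 3) + t·d stays feasible for every t ≥ 0. Along this ray z = 9u + 7v changes by 9 per unit t, so z → +∞.

Unbounded: there is a feasible ray along which z → +∞.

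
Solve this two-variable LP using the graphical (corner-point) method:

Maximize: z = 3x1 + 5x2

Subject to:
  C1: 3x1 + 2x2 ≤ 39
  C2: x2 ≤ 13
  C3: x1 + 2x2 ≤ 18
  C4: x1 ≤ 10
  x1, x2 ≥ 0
x1 = 10, x2 = 4, z = 50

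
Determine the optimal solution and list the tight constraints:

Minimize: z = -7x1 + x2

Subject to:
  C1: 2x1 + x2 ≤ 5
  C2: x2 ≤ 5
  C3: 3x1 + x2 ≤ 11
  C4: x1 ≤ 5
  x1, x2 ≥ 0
Optimal: x1 = 2.5, x2 = 0
Binding: C1, x2 ≥ 0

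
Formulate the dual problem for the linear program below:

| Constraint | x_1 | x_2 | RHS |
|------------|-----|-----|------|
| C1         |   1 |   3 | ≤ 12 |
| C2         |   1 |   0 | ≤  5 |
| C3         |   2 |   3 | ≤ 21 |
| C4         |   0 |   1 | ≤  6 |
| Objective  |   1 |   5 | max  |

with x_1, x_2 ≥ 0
Minimize: z = 12y1 + 5y2 + 21y3 + 6y4

Subject to:
  C1: -y1 - y2 - 2y3 ≤ -1
  C2: -3y1 - 3y3 - y4 ≤ -5
  y1, y2, y3, y4 ≥ 0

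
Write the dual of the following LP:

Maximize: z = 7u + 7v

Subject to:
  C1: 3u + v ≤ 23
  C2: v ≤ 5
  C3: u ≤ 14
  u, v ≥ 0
Minimize: z = 23y1 + 5y2 + 14y3

Subject to:
  C1: -3y1 - y3 ≤ -7
  C2: -y1 - y2 ≤ -7
  y1, y2, y3 ≥ 0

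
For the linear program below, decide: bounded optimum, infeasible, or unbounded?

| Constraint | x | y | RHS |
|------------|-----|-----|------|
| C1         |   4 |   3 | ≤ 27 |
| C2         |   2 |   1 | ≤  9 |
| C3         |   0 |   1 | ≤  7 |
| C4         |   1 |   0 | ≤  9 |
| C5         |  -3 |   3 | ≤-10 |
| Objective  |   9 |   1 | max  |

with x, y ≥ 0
The point (4.5, 0) satisfies every constraint, so the LP is feasible; the constraints give x ≤ 9 and y ≤ 7, which with x, y ≥ 0 keep the feasible region inside a bounded box. A feasible, bounded LP attains a finite optimum at a vertex.

The LP has an optimal solution: (4.5, 0) with z = 40.5.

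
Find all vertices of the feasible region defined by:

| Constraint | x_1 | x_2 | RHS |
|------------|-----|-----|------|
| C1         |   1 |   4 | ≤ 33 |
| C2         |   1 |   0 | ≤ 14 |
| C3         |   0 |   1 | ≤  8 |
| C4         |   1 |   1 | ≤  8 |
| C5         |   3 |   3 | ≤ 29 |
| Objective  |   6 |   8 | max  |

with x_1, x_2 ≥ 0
Each vertex is the intersection of two constraint boundaries that also satisfies all remaining constraints:
  x_1 = 0 and x_2 = 0 → (0, 0)
  x_1 + x_2 = 8 and x_2 = 0 → (8, 0)
  x_2 = 8 and x_1 + x_2 = 8 → (0, 8)

Vertices: (0, 0), (8, 0), (0, 8)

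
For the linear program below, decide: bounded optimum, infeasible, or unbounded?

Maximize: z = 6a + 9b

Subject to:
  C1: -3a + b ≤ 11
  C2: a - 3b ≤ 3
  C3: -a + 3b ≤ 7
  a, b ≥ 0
Feasible point: (0, 0) satisfies every constraint, so the LP is feasible.
Direction d = (3, 1): for each constraint row a, a·d ≤ 0 —
  (-3)(3) + (1)(1) = -8 ≤ 0
  (1)(3) + (-3)(1) = 0 ≤ 0
  (-1)(3) + (3)(1) = 0 ≤ 0
and d ≥ 0, so (0, 0) + t·d stays feasible for every t ≥ 0. Along this ray z = 6a + 9b changes by 27 per unit t, so z → +∞.

Unbounded — the objective can increase without bound over the feasible region.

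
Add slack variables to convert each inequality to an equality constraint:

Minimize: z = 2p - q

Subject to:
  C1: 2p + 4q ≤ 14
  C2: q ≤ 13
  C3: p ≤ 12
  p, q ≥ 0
min z = 2p - q

s.t.
  2p + 4q + s1 = 14
  q + s2 = 13
  p + s3 = 12
  p, q, s1, s2, s3 ≥ 0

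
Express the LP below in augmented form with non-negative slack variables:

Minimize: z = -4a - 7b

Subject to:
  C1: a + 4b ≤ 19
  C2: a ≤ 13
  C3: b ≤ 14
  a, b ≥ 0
min z = -4a - 7b

s.t.
  a + 4b + s1 = 19
  a + s2 = 13
  b + s3 = 14
  a, b, s1, s2, s3 ≥ 0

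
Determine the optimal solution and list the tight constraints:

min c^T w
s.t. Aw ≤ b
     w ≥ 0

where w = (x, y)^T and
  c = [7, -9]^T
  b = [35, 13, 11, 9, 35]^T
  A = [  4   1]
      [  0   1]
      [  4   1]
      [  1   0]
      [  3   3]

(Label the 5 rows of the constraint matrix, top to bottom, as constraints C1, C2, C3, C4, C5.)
Optimal: x = 0, y = 11
Binding: C3, x ≥ 0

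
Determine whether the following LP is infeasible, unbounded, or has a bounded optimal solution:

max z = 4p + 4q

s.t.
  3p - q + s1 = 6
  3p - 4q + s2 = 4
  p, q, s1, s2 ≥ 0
Feasible point: (0, 0) satisfies every constraint, so the LP is feasible.
Direction d = (0, 1): for each constraint row a, a·d ≤ 0 —
  (3)(0) + (-1)(1) = -1 ≤ 0
  (3)(0) + (-4)(1) = -4 ≤ 0
and d ≥ 0, so (0, 0) + t·d stays feasible for every t ≥ 0. Along this ray z = 4p + 4q changes by 4 per unit t, so z → +∞.

The LP is unbounded; z can be made arbitrarily large.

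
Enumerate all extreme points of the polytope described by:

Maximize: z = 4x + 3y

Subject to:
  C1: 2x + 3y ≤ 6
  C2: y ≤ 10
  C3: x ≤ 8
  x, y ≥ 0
Each vertex is the intersection of two constraint boundaries that also satisfies all remaining constraints:
  x = 0 and y = 0 → (0, 0)
  2x + 3y = 6 and y = 0 → (3, 0)
  2x + 3y = 6 and x = 0 → (0, 2)

Vertices: (0, 0), (3, 0), (0, 2)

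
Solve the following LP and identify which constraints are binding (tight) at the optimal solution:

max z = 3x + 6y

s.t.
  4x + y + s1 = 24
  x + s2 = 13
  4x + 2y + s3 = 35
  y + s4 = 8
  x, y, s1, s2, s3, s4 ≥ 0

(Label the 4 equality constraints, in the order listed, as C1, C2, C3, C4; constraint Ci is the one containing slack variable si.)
Optimal: x = 4, y = 8
Slack at optimum:
  C1: slack = 0 (binding)
  C2: slack = 9
  C3: slack = 3
  C4: slack = 0 (binding)
  x ≥ 0: x = 4
  y ≥ 0: y = 8
Binding constraints: C1, C4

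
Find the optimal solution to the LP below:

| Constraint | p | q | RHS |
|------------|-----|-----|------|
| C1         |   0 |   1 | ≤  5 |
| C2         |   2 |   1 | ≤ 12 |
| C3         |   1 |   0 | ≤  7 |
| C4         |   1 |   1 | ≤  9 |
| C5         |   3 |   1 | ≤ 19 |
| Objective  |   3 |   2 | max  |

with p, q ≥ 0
Each vertex is the intersection of two constraint boundaries that also satisfies all remaining constraints:
  p = 0 and q = 0 → (0, 0)
  2p + q = 12 and q = 0 → (6, 0)
  q = 5 and 2p + q = 12 → (3.5, 5)
  q = 5 and p = 0 → (0, 5)

Evaluating z = 3p + 2q at each vertex:
  (0, 0): z = 0
  (6, 0): z = 18
  (3.5, 5): z = 20.5
  (0, 5): z = 10

The maximum is at (3.5, 5) with z = 20.5.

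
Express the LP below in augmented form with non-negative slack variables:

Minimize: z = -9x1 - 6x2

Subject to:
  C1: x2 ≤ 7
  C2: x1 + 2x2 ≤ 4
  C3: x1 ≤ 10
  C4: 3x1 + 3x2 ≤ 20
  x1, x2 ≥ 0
min z = -9x1 - 6x2

s.t.
  x2 + s1 = 7
  x1 + 2x2 + s2 = 4
  x1 + s3 = 10
  3x1 + 3x2 + s4 = 20
  x1, x2, s1, s2, s3, s4 ≥ 0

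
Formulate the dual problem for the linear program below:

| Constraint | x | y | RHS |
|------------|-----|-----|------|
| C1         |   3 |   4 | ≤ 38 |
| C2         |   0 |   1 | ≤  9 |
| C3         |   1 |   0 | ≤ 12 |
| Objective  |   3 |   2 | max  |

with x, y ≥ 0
Minimize: z = 38y1 + 9y2 + 12y3

Subject to:
  C1: -3y1 - y3 ≤ -3
  C2: -4y1 - y2 ≤ -2
  y1, y2, y3 ≥ 0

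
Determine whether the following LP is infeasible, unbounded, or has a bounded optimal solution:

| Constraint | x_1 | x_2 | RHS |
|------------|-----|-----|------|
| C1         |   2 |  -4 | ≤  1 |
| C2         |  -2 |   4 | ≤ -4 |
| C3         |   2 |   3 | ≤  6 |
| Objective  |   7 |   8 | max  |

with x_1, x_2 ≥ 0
C1 requires 2x_1 - 4x_2 ≤ 1, while C2 (-2x_1 + 4x_2 ≤ -4) is equivalent to 2x_1 - 4x_2 ≥ 4. Together they would need 4 ≤ 2x_1 - 4x_2 ≤ 1, which is impossible since 4 > 1. No point satisfies all constraints.

Infeasible: no point satisfies all constraints simultaneously.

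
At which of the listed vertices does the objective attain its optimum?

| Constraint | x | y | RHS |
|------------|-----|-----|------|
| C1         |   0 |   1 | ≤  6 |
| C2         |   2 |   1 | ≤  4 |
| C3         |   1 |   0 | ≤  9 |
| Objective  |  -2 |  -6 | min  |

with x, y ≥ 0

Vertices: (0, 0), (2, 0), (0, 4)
Evaluating z = -2x - 6y at each vertex:
  (0, 0): z = 0
  (2, 0): z = -4
  (0, 4): z = -24

The smallest value is z = -24, attained at (0, 4).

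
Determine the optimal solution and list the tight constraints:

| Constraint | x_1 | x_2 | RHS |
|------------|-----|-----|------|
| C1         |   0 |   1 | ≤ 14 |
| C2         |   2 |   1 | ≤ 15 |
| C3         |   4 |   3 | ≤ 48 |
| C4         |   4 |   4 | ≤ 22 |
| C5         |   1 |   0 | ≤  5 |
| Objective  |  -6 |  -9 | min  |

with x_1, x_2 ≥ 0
Optimal: x_1 = 0, x_2 = 5.5
Binding: C4, x_1 ≥ 0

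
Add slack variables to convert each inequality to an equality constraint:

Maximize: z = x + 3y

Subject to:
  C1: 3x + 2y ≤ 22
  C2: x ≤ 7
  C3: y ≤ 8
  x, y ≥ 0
max z = x + 3y

s.t.
  3x + 2y + s1 = 22
  x + s2 = 7
  y + s3 = 8
  x, y, s1, s2, s3 ≥ 0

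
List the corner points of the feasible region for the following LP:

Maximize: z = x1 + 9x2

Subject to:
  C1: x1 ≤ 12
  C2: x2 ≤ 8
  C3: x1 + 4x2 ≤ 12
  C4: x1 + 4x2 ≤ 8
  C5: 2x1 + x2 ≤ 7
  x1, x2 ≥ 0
Each vertex is the intersection of two constraint boundaries that also satisfies all remaining constraints:
  x1 = 0 and x2 = 0 → (0, 0)
  2x1 + x2 = 7 and x2 = 0 → (3.5, 0)
  x1 + 4x2 = 8 and 2x1 + x2 = 7 → (2.857, 1.286)
  x1 + 4x2 = 8 and x1 = 0 → (0, 2)

Vertices: (0, 0), (3.5, 0), (2.857, 1.286), (0, 2)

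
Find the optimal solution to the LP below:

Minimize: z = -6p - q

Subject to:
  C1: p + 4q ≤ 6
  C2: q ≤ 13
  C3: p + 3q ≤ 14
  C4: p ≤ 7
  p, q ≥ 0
Each vertex is the intersection of two constraint boundaries that also satisfies all remaining constraints:
  p = 0 and q = 0 → (0, 0)
  p + 4q = 6 and q = 0 → (6, 0)
  p + 4q = 6 and p = 0 → (0, 1.5)

Evaluating z = -6p - q at each vertex:
  (0, 0): z = 0
  (6, 0): z = -36
  (0, 1.5): z = -1.5

The minimum is at (6, 0) with z = -36.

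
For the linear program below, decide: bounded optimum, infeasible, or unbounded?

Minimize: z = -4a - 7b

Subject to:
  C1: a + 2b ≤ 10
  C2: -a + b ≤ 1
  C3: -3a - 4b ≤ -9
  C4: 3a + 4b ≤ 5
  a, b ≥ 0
C4 requires 3a + 4b ≤ 5, while C3 (-3a - 4b ≤ -9) is equivalent to 3a + 4b ≥ 9. Together they would need 9 ≤ 3a + 4b ≤ 5, which is impossible since 9 > 5. No point satisfies all constraints.

The feasible region is empty; the LP is infeasible.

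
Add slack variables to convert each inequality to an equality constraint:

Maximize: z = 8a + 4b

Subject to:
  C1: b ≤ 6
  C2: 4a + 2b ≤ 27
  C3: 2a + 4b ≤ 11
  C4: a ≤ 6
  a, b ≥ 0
max z = 8a + 4b

s.t.
  b + s1 = 6
  4a + 2b + s2 = 27
  2a + 4b + s3 = 11
  a + s4 = 6
  a, b, s1, s2, s3, s4 ≥ 0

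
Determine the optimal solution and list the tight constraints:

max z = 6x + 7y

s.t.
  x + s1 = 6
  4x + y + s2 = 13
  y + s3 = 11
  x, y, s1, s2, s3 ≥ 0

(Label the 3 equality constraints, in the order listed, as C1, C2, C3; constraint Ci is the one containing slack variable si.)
Optimal: x = 0.5, y = 11
Slack at optimum:
  C1: slack = 5.5
  C2: slack = 0 (binding)
  C3: slack = 0 (binding)
  x ≥ 0: x = 0.5
  y ≥ 0: y = 11
Binding constraints: C2, C3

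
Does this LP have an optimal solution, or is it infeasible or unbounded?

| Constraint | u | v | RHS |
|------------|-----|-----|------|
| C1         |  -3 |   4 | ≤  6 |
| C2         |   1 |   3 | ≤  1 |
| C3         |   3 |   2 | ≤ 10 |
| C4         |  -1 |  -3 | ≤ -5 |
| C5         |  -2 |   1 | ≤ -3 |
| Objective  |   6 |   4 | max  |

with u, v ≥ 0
C2 requires u + 3v ≤ 1, while C4 (-u - 3v ≤ -5) is equivalent to u + 3v ≥ 5. Together they would need 5 ≤ u + 3v ≤ 1, which is impossible since 5 > 1. No point satisfies all constraints.

Infeasible — the constraint set is empty.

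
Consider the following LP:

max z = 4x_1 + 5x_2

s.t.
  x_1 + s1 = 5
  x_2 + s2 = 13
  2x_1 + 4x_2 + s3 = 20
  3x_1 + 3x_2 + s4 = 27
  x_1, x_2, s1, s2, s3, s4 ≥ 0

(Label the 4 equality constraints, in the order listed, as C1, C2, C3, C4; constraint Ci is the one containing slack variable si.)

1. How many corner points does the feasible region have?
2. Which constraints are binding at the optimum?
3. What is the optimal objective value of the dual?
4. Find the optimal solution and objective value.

1. 4
2. C1, C3
3. 32.5 (by strong duality, equal to the primal optimum)
4. x_1 = 5, x_2 = 2.5, z = 32.5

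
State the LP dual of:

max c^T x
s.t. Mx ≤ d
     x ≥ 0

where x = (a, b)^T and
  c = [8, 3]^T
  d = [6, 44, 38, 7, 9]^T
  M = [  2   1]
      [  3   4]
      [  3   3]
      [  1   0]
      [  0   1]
Minimize: z = 6y1 + 44y2 + 38y3 + 7y4 + 9y5

Subject to:
  C1: -2y1 - 3y2 - 3y3 - y4 ≤ -8
  C2: -y1 - 4y2 - 3y3 - y5 ≤ -3
  y1, y2, y3, y4, y5 ≥ 0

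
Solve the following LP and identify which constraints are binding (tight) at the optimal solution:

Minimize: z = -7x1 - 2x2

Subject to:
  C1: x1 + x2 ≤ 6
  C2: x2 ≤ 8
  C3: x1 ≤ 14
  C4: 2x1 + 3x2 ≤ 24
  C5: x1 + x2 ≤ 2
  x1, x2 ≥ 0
Optimal: x1 = 2, x2 = 0
Slack at optimum:
  C1: slack = 4
  C2: slack = 8
  C3: slack = 12
  C4: slack = 20
  C5: slack = 0 (binding)
  x1 ≥ 0: x1 = 2
  x2 ≥ 0: x2 = 0 (binding)
Binding constraints: C5, x2 ≥ 0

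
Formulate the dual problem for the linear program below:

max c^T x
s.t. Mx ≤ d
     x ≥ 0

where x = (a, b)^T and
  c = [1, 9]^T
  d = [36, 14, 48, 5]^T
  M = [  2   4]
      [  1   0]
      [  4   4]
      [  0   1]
Minimize: z = 36y1 + 14y2 + 48y3 + 5y4

Subject to:
  C1: -2y1 - y2 - 4y3 ≤ -1
  C2: -4y1 - 4y3 - y4 ≤ -9
  y1, y2, y3, y4 ≥ 0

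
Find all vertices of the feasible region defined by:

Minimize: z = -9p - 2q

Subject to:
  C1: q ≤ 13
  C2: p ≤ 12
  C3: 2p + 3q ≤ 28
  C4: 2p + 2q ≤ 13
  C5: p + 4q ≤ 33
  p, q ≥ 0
Each vertex is the intersection of two constraint boundaries that also satisfies all remaining constraints:
  p = 0 and q = 0 → (0, 0)
  2p + 2q = 13 and q = 0 → (6.5, 0)
  2p + 2q = 13 and p = 0 → (0, 6.5)

Vertices: (0, 0), (6.5, 0), (0, 6.5)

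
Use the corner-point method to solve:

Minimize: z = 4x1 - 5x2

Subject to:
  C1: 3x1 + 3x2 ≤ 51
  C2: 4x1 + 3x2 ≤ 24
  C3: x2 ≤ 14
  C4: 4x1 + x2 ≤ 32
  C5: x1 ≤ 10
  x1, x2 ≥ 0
Each vertex is the intersection of two constraint boundaries that also satisfies all remaining constraints:
  x1 = 0 and x2 = 0 → (0, 0)
  4x1 + 3x2 = 24 and x2 = 0 → (6, 0)
  4x1 + 3x2 = 24 and x1 = 0 → (0, 8)

Evaluating z = 4x1 - 5x2 at each vertex:
  (0, 0): z = 0
  (6, 0): z = 24
  (0, 8): z = -40

The minimum is at (0, 8) with z = -40.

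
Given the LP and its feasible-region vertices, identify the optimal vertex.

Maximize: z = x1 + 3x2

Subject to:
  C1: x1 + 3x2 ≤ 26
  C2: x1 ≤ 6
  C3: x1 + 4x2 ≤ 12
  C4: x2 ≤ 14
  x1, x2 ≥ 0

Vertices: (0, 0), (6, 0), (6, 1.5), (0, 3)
Evaluating z = x1 + 3x2 at each vertex:
  (0, 0): z = 0
  (6, 0): z = 6
  (6, 1.5): z = 10.5
  (0, 3): z = 9

The largest value is z = 10.5, attained at (6, 1.5).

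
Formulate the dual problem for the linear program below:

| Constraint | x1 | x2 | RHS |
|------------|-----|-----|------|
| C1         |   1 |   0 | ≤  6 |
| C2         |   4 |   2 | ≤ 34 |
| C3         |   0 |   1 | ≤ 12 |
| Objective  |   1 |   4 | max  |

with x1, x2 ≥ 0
Minimize: z = 6y1 + 34y2 + 12y3

Subject to:
  C1: -y1 - 4y2 ≤ -1
  C2: -2y2 - y3 ≤ -4
  y1, y2, y3 ≥ 0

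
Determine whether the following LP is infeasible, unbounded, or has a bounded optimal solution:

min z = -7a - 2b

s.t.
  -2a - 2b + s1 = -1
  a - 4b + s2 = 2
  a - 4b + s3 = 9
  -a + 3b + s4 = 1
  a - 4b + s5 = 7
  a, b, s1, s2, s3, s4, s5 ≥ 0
Feasible point: (1, 0) satisfies every constraint, so the LP is feasible.
Direction d = (4, 1): for each constraint row a, a·d ≤ 0 —
  (-2)(4) + (-2)(1) = -10 ≤ 0
  (1)(4) + (-4)(1) = 0 ≤ 0
  (1)(4) + (-4)(1) = 0 ≤ 0
  (-1)(4) + (3)(1) = -1 ≤ 0
  (1)(4) + (-4)(1) = 0 ≤ 0
and d ≥ 0, so (1, 0) + t·d stays feasible for every t ≥ 0. Along this ray z = -7a - 2b changes by -30 per unit t, so z → −∞.

Unbounded: there is a feasible ray along which z → −∞.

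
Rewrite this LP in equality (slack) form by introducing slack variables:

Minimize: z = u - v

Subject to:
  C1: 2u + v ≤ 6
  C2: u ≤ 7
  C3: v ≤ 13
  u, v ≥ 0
min z = u - v

s.t.
  2u + v + s1 = 6
  u + s2 = 7
  v + s3 = 13
  u, v, s1, s2, s3 ≥ 0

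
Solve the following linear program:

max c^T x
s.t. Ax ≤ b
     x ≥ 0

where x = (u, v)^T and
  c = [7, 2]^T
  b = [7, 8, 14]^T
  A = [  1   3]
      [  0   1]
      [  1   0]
u = 7, v = 0, z = 49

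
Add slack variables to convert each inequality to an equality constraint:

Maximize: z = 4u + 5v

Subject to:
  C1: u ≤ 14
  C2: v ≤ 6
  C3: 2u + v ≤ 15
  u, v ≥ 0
max z = 4u + 5v

s.t.
  u + s1 = 14
  v + s2 = 6
  2u + v + s3 = 15
  u, v, s1, s2, s3 ≥ 0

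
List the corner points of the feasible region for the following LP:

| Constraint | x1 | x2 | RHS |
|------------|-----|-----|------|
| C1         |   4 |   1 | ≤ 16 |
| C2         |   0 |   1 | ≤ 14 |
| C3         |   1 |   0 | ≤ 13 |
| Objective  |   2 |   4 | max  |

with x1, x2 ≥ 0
Each vertex is the intersection of two constraint boundaries that also satisfies all remaining constraints:
  x1 = 0 and x2 = 0 → (0, 0)
  4x1 + x2 = 16 and x2 = 0 → (4, 0)
  4x1 + x2 = 16 and x2 = 14 → (0.5, 14)
  x2 = 14 and x1 = 0 → (0, 14)

Vertices: (0, 0), (4, 0), (0.5, 14), (0, 14)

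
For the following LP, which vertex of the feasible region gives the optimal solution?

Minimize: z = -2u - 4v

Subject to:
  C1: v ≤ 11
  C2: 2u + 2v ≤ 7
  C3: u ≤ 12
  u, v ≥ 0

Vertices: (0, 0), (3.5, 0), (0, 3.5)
(0, 3.5) with z = -14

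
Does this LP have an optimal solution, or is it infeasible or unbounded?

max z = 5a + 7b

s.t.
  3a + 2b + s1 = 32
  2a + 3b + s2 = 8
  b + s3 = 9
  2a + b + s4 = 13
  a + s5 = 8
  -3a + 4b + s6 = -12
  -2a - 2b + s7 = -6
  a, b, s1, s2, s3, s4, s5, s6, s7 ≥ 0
The point (4, 0) satisfies every constraint, so the LP is feasible; the constraints give a ≤ 8 and b ≤ 9, which with a, b ≥ 0 keep the feasible region inside a bounded box. A feasible, bounded LP attains a finite optimum at a vertex.

Bounded optimum: z* = 20 at (4, 0).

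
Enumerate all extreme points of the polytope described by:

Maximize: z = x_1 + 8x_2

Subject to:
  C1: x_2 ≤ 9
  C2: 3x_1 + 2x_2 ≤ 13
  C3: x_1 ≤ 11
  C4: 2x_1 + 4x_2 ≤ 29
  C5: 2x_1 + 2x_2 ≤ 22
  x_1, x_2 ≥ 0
Each vertex is the intersection of two constraint boundaries that also satisfies all remaining constraints:
  x_1 = 0 and x_2 = 0 → (0, 0)
  3x_1 + 2x_2 = 13 and x_2 = 0 → (4.333, 0)
  3x_1 + 2x_2 = 13 and x_1 = 0 → (0, 6.5)

Vertices: (0, 0), (4.333, 0), (0, 6.5)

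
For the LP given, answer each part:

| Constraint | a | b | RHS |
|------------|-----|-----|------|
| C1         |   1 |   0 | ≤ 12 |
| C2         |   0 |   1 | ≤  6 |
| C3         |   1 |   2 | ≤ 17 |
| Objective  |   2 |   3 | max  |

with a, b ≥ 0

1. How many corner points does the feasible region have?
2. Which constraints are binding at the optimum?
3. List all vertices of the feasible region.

1. 5
2. C1, C3
3. (0, 0), (12, 0), (12, 2.5), (5, 6), (0, 6)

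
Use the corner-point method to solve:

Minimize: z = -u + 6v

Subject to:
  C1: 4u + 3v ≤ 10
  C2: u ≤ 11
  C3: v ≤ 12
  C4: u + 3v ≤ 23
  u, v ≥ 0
Each vertex is the intersection of two constraint boundaries that also satisfies all remaining constraints:
  u = 0 and v = 0 → (0, 0)
  4u + 3v = 10 and v = 0 → (2.5, 0)
  4u + 3v = 10 and u = 0 → (0, 3.333)

Evaluating z = -u + 6v at each vertex:
  (0, 0): z = 0
  (2.5, 0): z = -2.5
  (0, 3.333): z = 20

The minimum is at (2.5, 0) with z = -2.5.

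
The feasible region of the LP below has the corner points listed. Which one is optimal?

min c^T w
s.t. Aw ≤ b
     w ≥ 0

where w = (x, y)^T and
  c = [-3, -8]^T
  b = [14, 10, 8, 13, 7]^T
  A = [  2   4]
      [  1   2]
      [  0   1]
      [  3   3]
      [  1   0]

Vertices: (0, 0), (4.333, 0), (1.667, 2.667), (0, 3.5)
Evaluating z = -3x - 8y at each vertex:
  (0, 0): z = 0
  (4.333, 0): z = -13
  (1.667, 2.667): z = -26.33
  (0, 3.5): z = -28

The smallest value is z = -28, attained at (0, 3.5).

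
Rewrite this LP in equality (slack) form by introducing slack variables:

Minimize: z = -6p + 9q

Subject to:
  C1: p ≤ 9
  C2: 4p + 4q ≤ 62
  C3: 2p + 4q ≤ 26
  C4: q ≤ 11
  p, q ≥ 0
min z = -6p + 9q

s.t.
  p + s1 = 9
  4p + 4q + s2 = 62
  2p + 4q + s3 = 26
  q + s4 = 11
  p, q, s1, s2, s3, s4 ≥ 0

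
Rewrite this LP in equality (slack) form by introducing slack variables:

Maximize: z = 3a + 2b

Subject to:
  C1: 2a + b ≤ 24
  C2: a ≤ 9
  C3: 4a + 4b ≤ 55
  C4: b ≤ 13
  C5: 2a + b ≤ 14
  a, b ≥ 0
max z = 3a + 2b

s.t.
  2a + b + s1 = 24
  a + s2 = 9
  4a + 4b + s3 = 55
  b + s4 = 13
  2a + b + s5 = 14
  a, b, s1, s2, s3, s4, s5 ≥ 0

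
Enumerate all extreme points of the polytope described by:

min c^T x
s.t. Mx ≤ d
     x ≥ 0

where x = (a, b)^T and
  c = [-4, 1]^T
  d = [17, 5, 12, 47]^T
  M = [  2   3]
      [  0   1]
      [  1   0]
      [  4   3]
Each vertex is the intersection of two constraint boundaries that also satisfies all remaining constraints:
  a = 0 and b = 0 → (0, 0)
  2a + 3b = 17 and b = 0 → (8.5, 0)
  2a + 3b = 17 and b = 5 → (1, 5)
  b = 5 and a = 0 → (0, 5)

Vertices: (0, 0), (8.5, 0), (1, 5), (0, 5)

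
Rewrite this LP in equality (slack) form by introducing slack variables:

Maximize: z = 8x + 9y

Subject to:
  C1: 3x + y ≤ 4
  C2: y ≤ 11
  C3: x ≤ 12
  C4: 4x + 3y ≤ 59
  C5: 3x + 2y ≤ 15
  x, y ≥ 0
max z = 8x + 9y

s.t.
  3x + y + s1 = 4
  y + s2 = 11
  x + s3 = 12
  4x + 3y + s4 = 59
  3x + 2y + s5 = 15
  x, y, s1, s2, s3, s4, s5 ≥ 0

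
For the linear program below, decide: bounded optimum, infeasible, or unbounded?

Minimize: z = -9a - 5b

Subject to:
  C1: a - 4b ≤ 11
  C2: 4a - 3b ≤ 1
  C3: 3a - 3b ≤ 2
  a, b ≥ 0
Feasible point: (0, 0) satisfies every constraint, so the LP is feasible.
Direction d = (0, 1): for each constraint row a, a·d ≤ 0 —
  (1)(0) + (-4)(1) = -4 ≤ 0
  (4)(0) + (-3)(1) = -3 ≤ 0
  (3)(0) + (-3)(1) = -3 ≤ 0
and d ≥ 0, so (0, 0) + t·d stays feasible for every t ≥ 0. Along this ray z = -9a - 5b changes by -5 per unit t, so z → −∞.

Unbounded: there is a feasible ray along which z → −∞.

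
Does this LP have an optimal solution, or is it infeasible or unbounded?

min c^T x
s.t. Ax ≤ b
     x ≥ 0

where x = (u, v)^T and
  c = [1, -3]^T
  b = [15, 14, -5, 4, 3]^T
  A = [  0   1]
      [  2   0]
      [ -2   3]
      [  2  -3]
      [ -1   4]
One constraint requires 2u - 3v ≤ 4, while the constraint -2u + 3v ≤ -5 is equivalent to 2u - 3v ≥ 5. Together they would need 5 ≤ 2u - 3v ≤ 4, which is impossible since 5 > 4. No point satisfies all constraints.

Infeasible: no point satisfies all constraints simultaneously.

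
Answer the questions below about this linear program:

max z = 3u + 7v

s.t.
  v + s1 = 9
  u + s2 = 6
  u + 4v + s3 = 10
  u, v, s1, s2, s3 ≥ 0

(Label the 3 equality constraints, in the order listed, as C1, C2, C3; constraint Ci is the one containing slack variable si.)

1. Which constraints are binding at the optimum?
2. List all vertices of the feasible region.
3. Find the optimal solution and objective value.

1. C2, C3
2. (0, 0), (6, 0), (6, 1), (0, 2.5)
3. u = 6, v = 1, z = 25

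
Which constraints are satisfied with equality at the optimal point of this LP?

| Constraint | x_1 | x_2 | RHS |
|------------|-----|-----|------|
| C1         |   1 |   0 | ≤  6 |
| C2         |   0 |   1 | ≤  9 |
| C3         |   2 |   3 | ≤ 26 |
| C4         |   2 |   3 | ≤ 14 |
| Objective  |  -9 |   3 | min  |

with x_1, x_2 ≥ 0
Optimal: x_1 = 6, x_2 = 0
Slack at optimum:
  C1: slack = 0 (binding)
  C2: slack = 9
  C3: slack = 14
  C4: slack = 2
  x_1 ≥ 0: x_1 = 6
  x_2 ≥ 0: x_2 = 0 (binding)
Binding constraints: C1, x_2 ≥ 0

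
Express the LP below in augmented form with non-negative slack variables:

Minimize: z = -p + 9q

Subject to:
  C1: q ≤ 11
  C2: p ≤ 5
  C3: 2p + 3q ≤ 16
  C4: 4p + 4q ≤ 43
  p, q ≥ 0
min z = -p + 9q

s.t.
  q + s1 = 11
  p + s2 = 5
  2p + 3q + s3 = 16
  4p + 4q + s4 = 43
  p, q, s1, s2, s3, s4 ≥ 0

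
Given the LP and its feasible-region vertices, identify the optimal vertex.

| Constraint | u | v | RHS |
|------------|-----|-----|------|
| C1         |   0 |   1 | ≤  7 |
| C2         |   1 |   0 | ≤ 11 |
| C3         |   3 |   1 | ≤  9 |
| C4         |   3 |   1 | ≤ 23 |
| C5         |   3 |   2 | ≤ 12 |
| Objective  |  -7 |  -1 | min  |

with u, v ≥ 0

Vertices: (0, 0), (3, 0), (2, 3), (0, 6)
Evaluating z = -7u - v at each vertex:
  (0, 0): z = 0
  (3, 0): z = -21
  (2, 3): z = -17
  (0, 6): z = -6

The smallest value is z = -21, attained at (3, 0).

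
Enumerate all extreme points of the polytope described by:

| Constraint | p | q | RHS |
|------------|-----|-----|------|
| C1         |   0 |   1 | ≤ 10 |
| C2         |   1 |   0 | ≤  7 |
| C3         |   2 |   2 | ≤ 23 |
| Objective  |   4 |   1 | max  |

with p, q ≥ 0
Each vertex is the intersection of two constraint boundaries that also satisfies all remaining constraints:
  p = 0 and q = 0 → (0, 0)
  p = 7 and q = 0 → (7, 0)
  p = 7 and 2p + 2q = 23 → (7, 4.5)
  q = 10 and 2p + 2q = 23 → (1.5, 10)
  q = 10 and p = 0 → (0, 10)

Vertices: (0, 0), (7, 0), (7, 4.5), (1.5, 10), (0, 10)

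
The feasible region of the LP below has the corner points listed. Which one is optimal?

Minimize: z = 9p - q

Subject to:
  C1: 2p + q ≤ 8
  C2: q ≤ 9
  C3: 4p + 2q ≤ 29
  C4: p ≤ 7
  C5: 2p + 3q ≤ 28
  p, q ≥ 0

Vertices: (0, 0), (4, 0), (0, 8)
Evaluating z = 9p - q at each vertex:
  (0, 0): z = 0
  (4, 0): z = 36
  (0, 8): z = -8

The smallest value is z = -8, attained at (0, 8).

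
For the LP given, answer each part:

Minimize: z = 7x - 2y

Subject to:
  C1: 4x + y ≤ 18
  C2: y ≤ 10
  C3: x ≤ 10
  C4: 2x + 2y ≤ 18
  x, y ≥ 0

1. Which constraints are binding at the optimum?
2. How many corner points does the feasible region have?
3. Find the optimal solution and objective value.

1. C4, x ≥ 0
2. 4
3. x = 0, y = 9, z = -18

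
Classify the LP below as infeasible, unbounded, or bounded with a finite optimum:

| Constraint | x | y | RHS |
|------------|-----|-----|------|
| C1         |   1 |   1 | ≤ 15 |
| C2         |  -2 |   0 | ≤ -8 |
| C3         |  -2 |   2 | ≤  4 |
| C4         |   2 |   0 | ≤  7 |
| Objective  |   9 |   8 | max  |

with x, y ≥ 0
C4 requires 2x ≤ 7, while C2 (-2x ≤ -8) is equivalent to 2x ≥ 8. Together they would need 8 ≤ 2x ≤ 7, which is impossible since 8 > 7. No point satisfies all constraints.

The feasible region is empty; the LP is infeasible.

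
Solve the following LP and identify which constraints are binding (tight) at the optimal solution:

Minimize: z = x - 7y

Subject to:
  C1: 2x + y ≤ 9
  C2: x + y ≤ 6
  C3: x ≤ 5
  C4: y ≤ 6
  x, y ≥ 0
Optimal: x = 0, y = 6
Slack at optimum:
  C1: slack = 3
  C2: slack = 0 (binding)
  C3: slack = 5
  C4: slack = 0 (binding)
  x ≥ 0: x = 0 (binding)
  y ≥ 0: y = 6
Binding constraints: C2, C4, x ≥ 0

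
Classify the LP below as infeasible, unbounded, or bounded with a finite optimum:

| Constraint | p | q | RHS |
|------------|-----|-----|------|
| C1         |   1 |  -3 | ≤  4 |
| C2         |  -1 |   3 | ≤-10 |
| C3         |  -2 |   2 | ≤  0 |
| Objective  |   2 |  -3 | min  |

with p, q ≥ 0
C1 requires p - 3q ≤ 4, while C2 (-p + 3q ≤ -10) is equivalent to p - 3q ≥ 10. Together they would need 10 ≤ p - 3q ≤ 4, which is impossible since 10 > 4. No point satisfies all constraints.

Infeasible — the constraint set is empty.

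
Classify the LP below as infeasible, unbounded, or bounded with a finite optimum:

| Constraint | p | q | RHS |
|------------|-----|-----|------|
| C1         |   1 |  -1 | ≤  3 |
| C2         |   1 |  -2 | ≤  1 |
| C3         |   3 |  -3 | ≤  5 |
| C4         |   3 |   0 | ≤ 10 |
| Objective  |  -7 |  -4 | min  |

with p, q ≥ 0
Feasible point: (0, 0) satisfies every constraint, so the LP is feasible.
Direction d = (0, 1): for each constraint row a, a·d ≤ 0 —
  (1)(0) + (-1)(1) = -1 ≤ 0
  (1)(0) + (-2)(1) = -2 ≤ 0
  (3)(0) + (-3)(1) = -3 ≤ 0
  (3)(0) + (0)(1) = 0 ≤ 0
and d ≥ 0, so (0, 0) + t·d stays feasible for every t ≥ 0. Along this ray z = -7p - 4q changes by -4 per unit t, so z → −∞.

The LP is unbounded; z can be made arbitrarily small.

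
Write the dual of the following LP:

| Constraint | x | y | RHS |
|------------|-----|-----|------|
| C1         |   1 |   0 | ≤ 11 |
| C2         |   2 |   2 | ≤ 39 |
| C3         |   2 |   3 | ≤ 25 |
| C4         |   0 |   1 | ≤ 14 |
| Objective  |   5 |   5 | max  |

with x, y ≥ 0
Minimize: z = 11y1 + 39y2 + 25y3 + 14y4

Subject to:
  C1: -y1 - 2y2 - 2y3 ≤ -5
  C2: -2y2 - 3y3 - y4 ≤ -5
  y1, y2, y3, y4 ≥ 0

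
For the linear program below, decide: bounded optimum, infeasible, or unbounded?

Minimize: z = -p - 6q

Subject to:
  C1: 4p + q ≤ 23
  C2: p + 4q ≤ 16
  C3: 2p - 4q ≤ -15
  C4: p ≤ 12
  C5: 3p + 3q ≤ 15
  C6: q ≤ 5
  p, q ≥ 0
The point (0, 4) satisfies every constraint, so the LP is feasible; the constraints give p ≤ 12 and q ≤ 5, which with p, q ≥ 0 keep the feasible region inside a bounded box. A feasible, bounded LP attains a finite optimum at a vertex.

The LP has an optimal solution: (0, 4) with z = -24.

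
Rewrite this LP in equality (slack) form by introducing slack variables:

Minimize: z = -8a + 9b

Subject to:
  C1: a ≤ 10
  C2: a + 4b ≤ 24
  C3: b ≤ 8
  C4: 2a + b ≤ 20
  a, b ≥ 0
min z = -8a + 9b

s.t.
  a + s1 = 10
  a + 4b + s2 = 24
  b + s3 = 8
  2a + b + s4 = 20
  a, b, s1, s2, s3, s4 ≥ 0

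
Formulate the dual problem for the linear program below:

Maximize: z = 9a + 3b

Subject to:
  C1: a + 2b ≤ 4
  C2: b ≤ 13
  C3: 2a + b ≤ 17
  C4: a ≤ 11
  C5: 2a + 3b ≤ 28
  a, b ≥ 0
Minimize: z = 4y1 + 13y2 + 17y3 + 11y4 + 28y5

Subject to:
  C1: -y1 - 2y3 - y4 - 2y5 ≤ -9
  C2: -2y1 - y2 - y3 - 3y5 ≤ -3
  y1, y2, y3, y4, y5 ≥ 0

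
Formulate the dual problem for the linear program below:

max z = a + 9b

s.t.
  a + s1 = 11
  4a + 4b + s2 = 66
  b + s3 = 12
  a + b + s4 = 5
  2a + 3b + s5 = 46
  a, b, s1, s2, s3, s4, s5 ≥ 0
Minimize: z = 11y1 + 66y2 + 12y3 + 5y4 + 46y5

Subject to:
  C1: -y1 - 4y2 - y4 - 2y5 ≤ -1
  C2: -4y2 - y3 - y4 - 3y5 ≤ -9
  y1, y2, y3, y4, y5 ≥ 0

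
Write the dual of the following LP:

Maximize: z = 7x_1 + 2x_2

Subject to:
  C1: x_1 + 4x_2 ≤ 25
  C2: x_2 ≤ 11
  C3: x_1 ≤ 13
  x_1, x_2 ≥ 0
Minimize: z = 25y1 + 11y2 + 13y3

Subject to:
  C1: -y1 - y3 ≤ -7
  C2: -4y1 - y2 ≤ -2
  y1, y2, y3 ≥ 0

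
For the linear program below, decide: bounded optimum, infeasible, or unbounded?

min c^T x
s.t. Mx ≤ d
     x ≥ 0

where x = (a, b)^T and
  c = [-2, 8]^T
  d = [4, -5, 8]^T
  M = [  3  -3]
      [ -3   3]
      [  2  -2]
One constraint requires 3a - 3b ≤ 4, while the constraint -3a + 3b ≤ -5 is equivalent to 3a - 3b ≥ 5. Together they would need 5 ≤ 3a - 3b ≤ 4, which is impossible since 5 > 4. No point satisfies all constraints.

Infeasible — the constraint set is empty.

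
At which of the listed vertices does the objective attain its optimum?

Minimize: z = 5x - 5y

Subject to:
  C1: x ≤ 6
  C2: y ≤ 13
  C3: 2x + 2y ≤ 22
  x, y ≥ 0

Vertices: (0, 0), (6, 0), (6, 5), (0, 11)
Evaluating z = 5x - 5y at each vertex:
  (0, 0): z = 0
  (6, 0): z = 30
  (6, 5): z = 5
  (0, 11): z = -55

The smallest value is z = -55, attained at (0, 11).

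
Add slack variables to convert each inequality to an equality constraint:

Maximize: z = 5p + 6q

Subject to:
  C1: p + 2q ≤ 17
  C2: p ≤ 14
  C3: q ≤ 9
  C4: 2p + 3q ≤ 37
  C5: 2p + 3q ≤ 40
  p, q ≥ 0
max z = 5p + 6q

s.t.
  p + 2q + s1 = 17
  p + s2 = 14
  q + s3 = 9
  2p + 3q + s4 = 37
  2p + 3q + s5 = 40
  p, q, s1, s2, s3, s4, s5 ≥ 0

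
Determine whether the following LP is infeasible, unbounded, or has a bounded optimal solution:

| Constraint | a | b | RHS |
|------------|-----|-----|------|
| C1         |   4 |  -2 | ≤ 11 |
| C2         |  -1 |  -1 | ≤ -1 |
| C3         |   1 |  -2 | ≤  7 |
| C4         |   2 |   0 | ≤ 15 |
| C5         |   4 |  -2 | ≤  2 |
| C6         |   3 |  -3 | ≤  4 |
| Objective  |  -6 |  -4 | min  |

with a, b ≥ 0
Feasible point: (0, 1) satisfies every constraint, so the LP is feasible.
Direction d = (0, 1): for each constraint row a, a·d ≤ 0 —
  (4)(0) + (-2)(1) = -2 ≤ 0
  (-1)(0) + (-1)(1) = -1 ≤ 0
  (1)(0) + (-2)(1) = -2 ≤ 0
  (2)(0) + (0)(1) = 0 ≤ 0
  (4)(0) + (-2)(1) = -2 ≤ 0
  (3)(0) + (-3)(1) = -3 ≤ 0
and d ≥ 0, so (0, 1) + t·d stays feasible for every t ≥ 0. Along this ray z = -6a - 4b changes by -4 per unit t, so z → −∞.

Unbounded: there is a feasible ray along which z → −∞.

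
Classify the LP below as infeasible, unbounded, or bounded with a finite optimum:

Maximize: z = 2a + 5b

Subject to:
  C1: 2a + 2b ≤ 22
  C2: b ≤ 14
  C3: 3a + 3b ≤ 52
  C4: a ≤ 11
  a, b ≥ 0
The point (0, 11) satisfies every constraint, so the LP is feasible; the constraints give a ≤ 11 and b ≤ 14, which with a, b ≥ 0 keep the feasible region inside a bounded box. A feasible, bounded LP attains a finite optimum at a vertex.

Evaluating z = 2a + 5b at each vertex:
  (0, 0): z = 0
  (11, 0): z = 22
  (0, 11): z = 55

The LP has an optimal solution: (0, 11) with z = 55.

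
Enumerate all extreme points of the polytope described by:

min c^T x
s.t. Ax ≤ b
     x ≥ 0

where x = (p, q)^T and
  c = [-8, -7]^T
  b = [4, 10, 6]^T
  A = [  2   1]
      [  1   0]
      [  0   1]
Each vertex is the intersection of two constraint boundaries that also satisfies all remaining constraints:
  p = 0 and q = 0 → (0, 0)
  2p + q = 4 and q = 0 → (2, 0)
  2p + q = 4 and p = 0 → (0, 4)

Vertices: (0, 0), (2, 0), (0, 4)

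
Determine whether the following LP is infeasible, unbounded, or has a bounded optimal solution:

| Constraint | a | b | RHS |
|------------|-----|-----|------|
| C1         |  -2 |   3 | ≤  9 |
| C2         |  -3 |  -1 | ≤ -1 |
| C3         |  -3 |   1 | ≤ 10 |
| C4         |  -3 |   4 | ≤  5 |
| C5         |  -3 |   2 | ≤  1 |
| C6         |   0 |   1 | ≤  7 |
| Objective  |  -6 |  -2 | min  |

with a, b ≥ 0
Feasible point: (1, 0) satisfies every constraint, so the LP is feasible.
Direction d = (1, 0): for each constraint row a, a·d ≤ 0 —
  (-2)(1) + (3)(0) = -2 ≤ 0
  (-3)(1) + (-1)(0) = -3 ≤ 0
  (-3)(1) + (1)(0) = -3 ≤ 0
  (-3)(1) + (4)(0) = -3 ≤ 0
  (-3)(1) + (2)(0) = -3 ≤ 0
  (0)(1) + (1)(0) = 0 ≤ 0
and d ≥ 0, so (1, 0) + t·d stays feasible for every t ≥ 0. Along this ray z = -6a - 2b changes by -6 per unit t, so z → −∞.

Unbounded — the objective can decrease without bound over the feasible region.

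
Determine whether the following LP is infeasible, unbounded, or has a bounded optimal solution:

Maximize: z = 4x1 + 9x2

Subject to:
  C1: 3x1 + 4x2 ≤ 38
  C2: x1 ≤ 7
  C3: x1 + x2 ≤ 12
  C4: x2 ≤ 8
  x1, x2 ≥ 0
The point (2, 8) satisfies every constraint, so the LP is feasible; the constraints give x1 ≤ 7 and x2 ≤ 8, which with x1, x2 ≥ 0 keep the feasible region inside a bounded box. A feasible, bounded LP attains a finite optimum at a vertex.

Feasible with finite optimum z* = 80 at (2, 8).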